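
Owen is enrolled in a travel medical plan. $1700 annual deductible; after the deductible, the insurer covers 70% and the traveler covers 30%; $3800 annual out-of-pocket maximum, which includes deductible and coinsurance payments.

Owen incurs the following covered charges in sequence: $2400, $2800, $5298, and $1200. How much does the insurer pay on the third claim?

Claim 1 ($2400): deductible takes $1700, $700 remains; 30% of $700 = $210. Traveler pays $1910; OOP now $1910. Plan pays $2400 − $1910 = $490.
Claim 2 ($2800): deductible met; 30% of $2800 = $840. Traveler pays $840; OOP now $2750. Plan pays $2800 − $840 = $1960.
Claim 3 ($5298): deductible met; 30% of $5298 = $1589.40. OOP would hit $4339.40 > $3800, so the cap limits the traveler to $3800 − $2750 = $1050. Plan pays $5298 − $1050 = $4248.

$4248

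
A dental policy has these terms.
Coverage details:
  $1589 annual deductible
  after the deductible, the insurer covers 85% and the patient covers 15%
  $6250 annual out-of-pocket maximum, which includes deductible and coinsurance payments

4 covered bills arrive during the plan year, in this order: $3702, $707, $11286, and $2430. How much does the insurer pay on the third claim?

Claim 1 — $3702: deductible takes $1589, $2113 remains; 15% of $2113 = $316.95. Patient pays $1905.95; OOP now $1905.95. Plan pays $3702 − $1905.95 = $1796.05.
Claim 2 — $707: 15% coinsurance on $707 = $106.05. Patient owes $106.05 (running OOP $2012). Insurer: $707 − $106.05 = $600.95.
Claim 3 — $11286: 15% coinsurance on $11286 = $1692.90. Patient pays $1692.90; OOP now $3704.90. Plan pays $11286 − $1692.90 = $9593.10.

$9593.10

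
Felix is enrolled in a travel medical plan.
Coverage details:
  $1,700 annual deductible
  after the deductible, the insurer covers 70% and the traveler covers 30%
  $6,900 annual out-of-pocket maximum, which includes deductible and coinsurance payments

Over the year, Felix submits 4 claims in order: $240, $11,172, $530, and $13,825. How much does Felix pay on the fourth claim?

#1 ($240): fully absorbed by the deductible. Traveler owes $240 (running OOP $240).
#2 ($11,172): $1,460 to deductible, leaving $9,712; traveler's 30% is $2,913.60. Cost to traveler: $4,373.60. OOP to date $4,613.60.
#3 ($530): deductible met; 30% of $530 = $159. Traveler owes $159 (running OOP $4,772.60).
#4 ($13,825): deductible met; 30% of $13,825 = $4,147.50. Adding that to $4,772.60 gives $8,920.10, past the $6,900 cap; traveler pays only $6,900 − $4,772.60 = $2,127.40.

$2,127.40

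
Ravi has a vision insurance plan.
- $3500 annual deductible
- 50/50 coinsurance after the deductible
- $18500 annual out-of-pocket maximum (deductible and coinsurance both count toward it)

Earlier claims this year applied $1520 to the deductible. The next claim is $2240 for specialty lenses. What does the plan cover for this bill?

$130

Remaining deductible: $3500 − $1520 = $1980.
The remaining $260 (= $2240 − $1980) moves to coinsurance.
Member's 50% share of $260 is $130.
So the member owes $1980 + $130 = $2110 before any cap.
Year-to-date out-of-pocket becomes $1520 + $2110 = $3630, still under the $18500 maximum, so no cap applies.
Insurer pays the balance: $2240 − $2110 = $130.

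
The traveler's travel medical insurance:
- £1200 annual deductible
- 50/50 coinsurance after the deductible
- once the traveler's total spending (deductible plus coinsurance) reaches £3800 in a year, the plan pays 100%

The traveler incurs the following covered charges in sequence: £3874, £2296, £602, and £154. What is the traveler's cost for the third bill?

£115

Bill 1, £3874: deductible takes £1200, £2674 remains; traveler's 50% is £1337. Traveler owes £2537 (running OOP £2537).
Bill 2, £2296: deductible already satisfied, so traveler's share is 50% × £2296 = £1148. Traveler pays £1148; OOP now £3685.
Bill 3, £602: deductible met; 50% of £602 = £301. OOP would hit £3986 > £3800, so the cap limits the traveler to £3800 − £3685 = £115.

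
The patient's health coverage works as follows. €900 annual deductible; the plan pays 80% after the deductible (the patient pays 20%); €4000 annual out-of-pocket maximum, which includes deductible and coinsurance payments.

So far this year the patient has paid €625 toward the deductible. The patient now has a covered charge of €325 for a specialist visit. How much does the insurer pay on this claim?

€40

Deductible still to meet: €900 − €625 = €275.
After the €275 deductible portion, €325 − €275 = €50 is subject to coinsurance.
Patient's 20% share of €50 is €10.
Patient responsibility before any cap: €275 + €10 = €285.
Total out-of-pocket so far would be €625 + €285 = €910, below the €4000 cap — no reduction.
The insurer covers the remainder: €325 − €285 = €40.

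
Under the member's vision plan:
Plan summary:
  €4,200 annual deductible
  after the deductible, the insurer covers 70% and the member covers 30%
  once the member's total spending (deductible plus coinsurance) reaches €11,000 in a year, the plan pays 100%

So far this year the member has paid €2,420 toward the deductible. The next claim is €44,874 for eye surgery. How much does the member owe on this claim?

€8,580

Deductible still to meet: €4,200 − €2,420 = €1,780.
That leaves €44,874 − €1,780 = €43,094 for coinsurance.
Member's 30% share of €43,094 is €12,928.20.
Member responsibility before any cap: €1,780 + €12,928.20 = €14,708.20.
Year-to-date out-of-pocket would reach €2,420 + €14,708.20 = €17,128.20, above the €11,000 maximum, so the member pays only €11,000 − €2,420 = €8,580.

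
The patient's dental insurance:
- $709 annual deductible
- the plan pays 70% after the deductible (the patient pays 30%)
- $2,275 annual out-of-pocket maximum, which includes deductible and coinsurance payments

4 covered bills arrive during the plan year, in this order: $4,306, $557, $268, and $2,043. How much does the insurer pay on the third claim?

$187.60

Bill 1, $4,306: deductible takes $709, $3,597 remains; 30% of $3,597 = $1,079.10. Cost to patient: $1,788.10. OOP to date $1,788.10. Plan pays $4,306 − $1,788.10 = $2,517.90.
Bill 2, $557: 30% coinsurance on $557 = $167.10. Patient owes $167.10 (running OOP $1,955.20). Plan pays $557 − $167.10 = $389.90.
Bill 3, $268: deductible met; 30% of $268 = $80.40. Patient pays $80.40; OOP now $2,035.60. Plan pays $268 − $80.40 = $187.60.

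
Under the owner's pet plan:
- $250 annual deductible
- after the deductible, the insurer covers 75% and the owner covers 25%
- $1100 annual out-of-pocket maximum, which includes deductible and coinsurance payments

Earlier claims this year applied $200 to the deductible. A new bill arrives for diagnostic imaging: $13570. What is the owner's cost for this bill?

$900

$200 of the $250 deductible is already met, leaving $50.
After the $50 deductible portion, $13570 − $50 = $13520 is subject to coinsurance.
Coinsurance: $13520 × 25% = $3380.
Owner responsibility before any cap: $50 + $3380 = $3430.
Year-to-date out-of-pocket would reach $200 + $3430 = $3630, above the $1100 maximum, so the owner pays only $1100 − $200 = $900.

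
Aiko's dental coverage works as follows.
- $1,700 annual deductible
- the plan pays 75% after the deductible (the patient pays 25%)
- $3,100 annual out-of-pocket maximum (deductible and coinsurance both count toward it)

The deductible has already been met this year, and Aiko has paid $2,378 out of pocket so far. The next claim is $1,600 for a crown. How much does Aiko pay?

With the deductible met, the entire $1,600 is subject to coinsurance.
Patient's 25% share of $1,600 is $400.
Total out-of-pocket so far would be $2,378 + $400 = $2,778, below the $3,100 cap — no reduction.

$400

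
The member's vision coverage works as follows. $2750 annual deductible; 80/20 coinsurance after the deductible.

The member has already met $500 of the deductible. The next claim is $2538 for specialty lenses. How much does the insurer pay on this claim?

$500 of the $2750 deductible is already met, leaving $2250.
The remaining $288 (= $2538 − $2250) moves to coinsurance.
Coinsurance: $288 × 20% = $57.60.
Member responsibility: $2250 + $57.60 = $2307.60.
The plan picks up $2538 − $2307.60 = $230.40.

$230.40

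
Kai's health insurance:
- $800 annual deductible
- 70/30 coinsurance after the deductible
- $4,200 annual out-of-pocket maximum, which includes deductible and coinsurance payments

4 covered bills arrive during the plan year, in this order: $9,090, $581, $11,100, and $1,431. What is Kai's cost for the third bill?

Claim 1 ($9,090): $800 finishes the deductible; $8,290 goes to coinsurance; patient's 30% is $2,487. Patient pays $3,287; OOP now $3,287.
Claim 2 ($581): deductible met; 30% of $581 = $174.30. Patient pays $174.30; OOP now $3,461.30.
Claim 3 ($11,100): deductible already satisfied, so patient's share is 30% × $11,100 = $3,330. OOP would hit $6,791.30 > $4,200, so the cap limits the patient to $4,200 − $3,461.30 = $738.70.

$738.70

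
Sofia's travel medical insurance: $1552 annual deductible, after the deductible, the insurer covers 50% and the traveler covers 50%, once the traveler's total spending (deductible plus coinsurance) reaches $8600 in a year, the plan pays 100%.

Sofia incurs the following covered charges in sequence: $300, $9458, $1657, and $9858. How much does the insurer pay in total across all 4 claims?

Bill 1, $300: entire amount goes to the deductible. Traveler owes $300 (running OOP $300). Plan pays $300 − $300 = $0.
Bill 2, $9458: $1252 to deductible, leaving $8206; traveler's 50% is $4103. Cost to traveler: $5355. OOP to date $5655. Plan pays $9458 − $5355 = $4103.
Bill 3, $1657: deductible met; 50% of $1657 = $828.50. Traveler pays $828.50; OOP now $6483.50. Plan pays $1657 − $828.50 = $828.50.
Bill 4, $9858: deductible already satisfied, so traveler's share is 50% × $9858 = $4929. That would push OOP to $11412.50, over the $8600 cap, so traveler pays $8600 − $6483.50 = $2116.50. Insurer: $9858 − $2116.50 = $7741.50.
Insurer total = bills − traveler's total = $21273 − $8600 = $12673.

$12673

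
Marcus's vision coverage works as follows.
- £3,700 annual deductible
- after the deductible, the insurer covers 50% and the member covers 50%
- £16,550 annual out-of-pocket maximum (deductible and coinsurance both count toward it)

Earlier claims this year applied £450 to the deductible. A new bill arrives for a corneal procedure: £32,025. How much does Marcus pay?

£16,100

Remaining deductible: £3,700 − £450 = £3,250.
The remaining £28,775 (= £32,025 − £3,250) moves to coinsurance.
Member's 50% share of £28,775 is £14,387.50.
So the member owes £3,250 + £14,387.50 = £17,637.50 before any cap.
Adding £17,637.50 to the £450 already spent would give £18,087.50, which exceeds the £16,550 cap; the member pays just £16,550 − £450 = £16,100.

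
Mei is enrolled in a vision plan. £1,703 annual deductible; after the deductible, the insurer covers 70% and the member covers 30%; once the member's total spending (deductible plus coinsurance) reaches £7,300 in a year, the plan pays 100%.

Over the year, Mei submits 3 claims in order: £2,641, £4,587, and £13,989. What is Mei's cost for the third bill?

£3,939.50

Bill 1, £2,641: £1,703 finishes the deductible; £938 goes to coinsurance; 30% of £938 = £281.40. Cost to member: £1,984.40. OOP to date £1,984.40.
Bill 2, £4,587: deductible already satisfied, so member's share is 30% × £4,587 = £1,376.10. Member owes £1,376.10 (running OOP £3,360.50).
Bill 3, £13,989: deductible already satisfied, so member's share is 30% × £13,989 = £4,196.70. OOP would hit £7,557.20 > £7,300, so the cap limits the member to £7,300 − £3,360.50 = £3,939.50.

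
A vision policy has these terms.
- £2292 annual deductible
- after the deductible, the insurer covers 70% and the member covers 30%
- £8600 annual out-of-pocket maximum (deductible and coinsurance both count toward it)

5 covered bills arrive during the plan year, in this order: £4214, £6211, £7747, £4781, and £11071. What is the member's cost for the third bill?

£2324.10

Claim 1 — £4214: £2292 to deductible, leaving £1922; coinsurance £1922 × 30% = £576.60. Member owes £2868.60 (running OOP £2868.60).
Claim 2 — £6211: deductible already satisfied, so member's share is 30% × £6211 = £1863.30. Member pays £1863.30; OOP now £4731.90.
Claim 3 — £7747: 30% coinsurance on £7747 = £2324.10. Cost to member: £2324.10. OOP to date £7056.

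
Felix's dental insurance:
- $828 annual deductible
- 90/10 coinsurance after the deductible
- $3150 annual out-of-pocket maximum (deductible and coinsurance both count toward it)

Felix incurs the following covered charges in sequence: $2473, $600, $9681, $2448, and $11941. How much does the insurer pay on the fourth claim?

#1 ($2473): $828 finishes the deductible; $1645 goes to coinsurance; patient's 10% is $164.50. Cost to patient: $992.50. OOP to date $992.50. Plan pays $2473 − $992.50 = $1480.50.
#2 ($600): deductible already satisfied, so patient's share is 10% × $600 = $60. Patient pays $60; OOP now $1052.50. Insurer: $600 − $60 = $540.
#3 ($9681): deductible met; 10% of $9681 = $968.10. Patient owes $968.10 (running OOP $2020.60). Insurer: $9681 − $968.10 = $8712.90.
#4 ($2448): deductible met; 10% of $2448 = $244.80. Patient pays $244.80; OOP now $2265.40. Insurer: $2448 − $244.80 = $2203.20.

$2203.20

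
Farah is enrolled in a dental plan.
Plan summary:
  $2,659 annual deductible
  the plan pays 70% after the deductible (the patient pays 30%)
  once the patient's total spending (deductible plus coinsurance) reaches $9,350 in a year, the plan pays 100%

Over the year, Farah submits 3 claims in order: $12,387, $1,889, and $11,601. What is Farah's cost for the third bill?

Claim 1 — $12,387: $2,659 finishes the deductible; $9,728 goes to coinsurance; patient's 30% is $2,918.40. Patient owes $5,577.40 (running OOP $5,577.40).
Claim 2 — $1,889: 30% coinsurance on $1,889 = $566.70. Cost to patient: $566.70. OOP to date $6,144.10.
Claim 3 — $11,601: 30% coinsurance on $11,601 = $3,480.30. That would push OOP to $9,624.40, over the $9,350 cap, so patient pays $9,350 − $6,144.10 = $3,205.90.

$3,205.90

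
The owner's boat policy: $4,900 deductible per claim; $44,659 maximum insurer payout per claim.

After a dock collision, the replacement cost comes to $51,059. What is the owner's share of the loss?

$6,400

Subtract the deductible: $51,059 − $4,900 = $46,159.
$46,159 exceeds the $44,659 limit, so the insurer pays the limit: $44,659.
Out of pocket: $51,059 − $44,659 = $6,400.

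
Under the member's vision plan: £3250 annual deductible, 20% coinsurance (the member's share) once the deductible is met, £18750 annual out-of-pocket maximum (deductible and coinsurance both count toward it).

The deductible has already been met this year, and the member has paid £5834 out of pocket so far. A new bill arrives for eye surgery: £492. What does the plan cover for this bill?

With the deductible met, the entire £492 is subject to coinsurance.
Coinsurance: £492 × 20% = £98.40.
Total out-of-pocket so far would be £5834 + £98.40 = £5932.40, below the £18750 cap — no reduction.
Insurer pays the balance: £492 − £98.40 = £393.60.

£393.60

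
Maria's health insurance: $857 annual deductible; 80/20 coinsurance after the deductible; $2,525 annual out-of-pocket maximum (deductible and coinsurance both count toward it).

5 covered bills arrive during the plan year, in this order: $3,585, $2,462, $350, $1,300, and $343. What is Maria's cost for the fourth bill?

#1 ($3,585): $857 to deductible, leaving $2,728; patient's 20% is $545.60. Patient owes $1,402.60 (running OOP $1,402.60).
#2 ($2,462): deductible already satisfied, so patient's share is 20% × $2,462 = $492.40. Patient pays $492.40; OOP now $1,895.
#3 ($350): deductible met; 20% of $350 = $70. Patient pays $70; OOP now $1,965.
#4 ($1,300): 20% coinsurance on $1,300 = $260. Cost to patient: $260. OOP to date $2,225.

$260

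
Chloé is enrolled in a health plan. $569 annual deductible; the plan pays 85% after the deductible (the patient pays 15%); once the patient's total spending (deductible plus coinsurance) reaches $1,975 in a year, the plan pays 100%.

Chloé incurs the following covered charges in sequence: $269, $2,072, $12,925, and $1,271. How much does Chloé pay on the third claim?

$1,140.20

Claim 1 ($269): entire amount goes to the deductible. Cost to patient: $269. OOP to date $269.
Claim 2 ($2,072): deductible takes $300, $1,772 remains; patient's 15% is $265.80. Cost to patient: $565.80. OOP to date $834.80.
Claim 3 ($12,925): deductible met; 15% of $12,925 = $1,938.75. Adding that to $834.80 gives $2,773.55, past the $1,975 cap; patient pays only $1,975 − $834.80 = $1,140.20.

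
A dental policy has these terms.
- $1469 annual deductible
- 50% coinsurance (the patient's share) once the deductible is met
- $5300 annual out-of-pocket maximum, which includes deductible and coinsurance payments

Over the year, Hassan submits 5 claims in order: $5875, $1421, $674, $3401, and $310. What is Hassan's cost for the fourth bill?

$580.50

Bill 1, $5875: deductible takes $1469, $4406 remains; patient's 50% is $2203. Patient owes $3672 (running OOP $3672).
Bill 2, $1421: deductible met; 50% of $1421 = $710.50. Cost to patient: $710.50. OOP to date $4382.50.
Bill 3, $674: 50% coinsurance on $674 = $337. Cost to patient: $337. OOP to date $4719.50.
Bill 4, $3401: deductible met; 50% of $3401 = $1700.50. That would push OOP to $6420, over the $5300 cap, so patient pays $5300 − $4719.50 = $580.50.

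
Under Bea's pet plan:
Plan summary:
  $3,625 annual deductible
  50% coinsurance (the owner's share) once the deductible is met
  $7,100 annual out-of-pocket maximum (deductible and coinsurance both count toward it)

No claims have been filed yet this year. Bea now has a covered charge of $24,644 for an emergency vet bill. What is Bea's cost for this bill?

Nothing has been paid toward the $3,625 deductible, so the first $3,625 of this charge is applied there.
The remaining $21,019 (= $24,644 − $3,625) moves to coinsurance.
Coinsurance: $21,019 × 50% = $10,509.50.
So the owner owes $3,625 + $10,509.50 = $14,134.50 before any cap.
Year-to-date out-of-pocket would reach $0 + $14,134.50 = $14,134.50, above the $7,100 maximum, so the owner pays only $7,100 − $0 = $7,100.

$7,100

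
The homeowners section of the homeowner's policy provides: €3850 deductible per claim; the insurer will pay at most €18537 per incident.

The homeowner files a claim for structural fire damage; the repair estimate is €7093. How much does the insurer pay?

Less the €3850 deductible: €7093 − €3850 = €3243.
€3243 ≤ €18537, so the limit doesn't bind; insurer pays €3243.

€3243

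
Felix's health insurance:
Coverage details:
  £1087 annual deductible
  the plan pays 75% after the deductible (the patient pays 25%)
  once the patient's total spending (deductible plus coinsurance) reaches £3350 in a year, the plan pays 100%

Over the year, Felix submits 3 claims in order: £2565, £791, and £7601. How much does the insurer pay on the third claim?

£5905.25

Claim 1 — £2565: £1087 to deductible, leaving £1478; coinsurance £1478 × 25% = £369.50. Cost to patient: £1456.50. OOP to date £1456.50. Plan pays £2565 − £1456.50 = £1108.50.
Claim 2 — £791: deductible already satisfied, so patient's share is 25% × £791 = £197.75. Cost to patient: £197.75. OOP to date £1654.25. Insurer: £791 − £197.75 = £593.25.
Claim 3 — £7601: 25% coinsurance on £7601 = £1900.25. OOP would hit £3554.50 > £3350, so the cap limits the patient to £3350 − £1654.25 = £1695.75. Plan pays £7601 − £1695.75 = £5905.25.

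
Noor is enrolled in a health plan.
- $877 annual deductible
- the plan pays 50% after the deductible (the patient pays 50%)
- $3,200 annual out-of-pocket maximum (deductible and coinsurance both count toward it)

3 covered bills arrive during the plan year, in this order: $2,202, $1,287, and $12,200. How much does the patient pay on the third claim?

#1 ($2,202): $877 finishes the deductible; $1,325 goes to coinsurance; coinsurance $1,325 × 50% = $662.50. Patient pays $1,539.50; OOP now $1,539.50.
#2 ($1,287): deductible met; 50% of $1,287 = $643.50. Patient pays $643.50; OOP now $2,183.
#3 ($12,200): 50% coinsurance on $12,200 = $6,100. Adding that to $2,183 gives $8,283, past the $3,200 cap; patient pays only $3,200 − $2,183 = $1,017.

$1,017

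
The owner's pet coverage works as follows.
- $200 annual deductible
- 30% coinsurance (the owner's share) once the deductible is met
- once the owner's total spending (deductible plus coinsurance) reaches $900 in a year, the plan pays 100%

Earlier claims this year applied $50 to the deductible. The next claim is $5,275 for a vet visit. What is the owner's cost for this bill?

$850

$50 of the $200 deductible is already met, leaving $150.
After the $150 deductible portion, $5,275 − $150 = $5,125 is subject to coinsurance.
Owner's 30% share of $5,125 is $1,537.50.
So the owner owes $150 + $1,537.50 = $1,687.50 before any cap.
Adding $1,687.50 to the $50 already spent would give $1,737.50, which exceeds the $900 cap; the owner pays just $900 − $50 = $850.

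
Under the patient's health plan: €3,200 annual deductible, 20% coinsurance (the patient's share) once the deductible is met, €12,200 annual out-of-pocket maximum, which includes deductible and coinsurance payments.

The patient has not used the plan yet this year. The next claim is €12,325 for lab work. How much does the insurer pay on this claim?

Deductible not yet touched, so the first €3,200 of the bill goes to the deductible.
The remaining €9,125 (= €12,325 − €3,200) moves to coinsurance.
Coinsurance: €9,125 × 20% = €1,825.
So the patient owes €3,200 + €1,825 = €5,025 before any cap.
Year-to-date out-of-pocket becomes €0 + €5,025 = €5,025, still under the €12,200 maximum, so no cap applies.
Insurer pays the balance: €12,325 − €5,025 = €7,300.

€7,300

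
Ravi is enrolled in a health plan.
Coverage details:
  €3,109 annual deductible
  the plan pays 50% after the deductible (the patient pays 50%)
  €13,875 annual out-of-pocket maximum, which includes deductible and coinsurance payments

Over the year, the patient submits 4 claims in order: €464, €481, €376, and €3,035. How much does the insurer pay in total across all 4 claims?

€623.50

Bill 1, €464: fully absorbed by the deductible. Patient pays €464; OOP now €464. Plan pays €464 − €464 = €0.
Bill 2, €481: entire amount goes to the deductible. Patient pays €481; OOP now €945. Plan pays €481 − €481 = €0.
Bill 3, €376: fully absorbed by the deductible. Patient owes €376 (running OOP €1,321). Insurer: €376 − €376 = €0.
Bill 4, €3,035: deductible takes €1,788, €1,247 remains; coinsurance €1,247 × 50% = €623.50. Patient owes €2,411.50 (running OOP €3,732.50). Insurer: €3,035 − €2,411.50 = €623.50.
Insurer total = bills − patient's total = €4,356 − €3,732.50 = €623.50.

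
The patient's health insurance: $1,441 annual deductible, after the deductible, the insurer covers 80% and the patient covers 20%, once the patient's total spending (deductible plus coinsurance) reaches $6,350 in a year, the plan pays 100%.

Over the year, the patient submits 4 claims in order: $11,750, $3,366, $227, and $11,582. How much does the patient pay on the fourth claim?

Claim 1 ($11,750): deductible takes $1,441, $10,309 remains; patient's 20% is $2,061.80. Cost to patient: $3,502.80. OOP to date $3,502.80.
Claim 2 ($3,366): deductible already satisfied, so patient's share is 20% × $3,366 = $673.20. Patient pays $673.20; OOP now $4,176.
Claim 3 ($227): deductible already satisfied, so patient's share is 20% × $227 = $45.40. Patient owes $45.40 (running OOP $4,221.40).
Claim 4 ($11,582): deductible already satisfied, so patient's share is 20% × $11,582 = $2,316.40. Adding that to $4,221.40 gives $6,537.80, past the $6,350 cap; patient pays only $6,350 − $4,221.40 = $2,128.60.

$2,128.60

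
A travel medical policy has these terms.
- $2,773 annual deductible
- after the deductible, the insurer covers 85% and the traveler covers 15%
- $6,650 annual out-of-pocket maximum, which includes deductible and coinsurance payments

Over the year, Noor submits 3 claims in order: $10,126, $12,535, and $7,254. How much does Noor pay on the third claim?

#1 ($10,126): $2,773 finishes the deductible; $7,353 goes to coinsurance; 15% of $7,353 = $1,102.95. Cost to traveler: $3,875.95. OOP to date $3,875.95.
#2 ($12,535): 15% coinsurance on $12,535 = $1,880.25. Traveler owes $1,880.25 (running OOP $5,756.20).
#3 ($7,254): 15% coinsurance on $7,254 = $1,088.10. Adding that to $5,756.20 gives $6,844.30, past the $6,650 cap; traveler pays only $6,650 − $5,756.20 = $893.80.

$893.80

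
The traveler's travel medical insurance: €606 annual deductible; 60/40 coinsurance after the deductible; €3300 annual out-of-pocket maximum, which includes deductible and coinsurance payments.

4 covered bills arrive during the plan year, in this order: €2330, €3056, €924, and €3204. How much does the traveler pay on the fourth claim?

€412.40

Claim 1 (€2330): deductible takes €606, €1724 remains; coinsurance €1724 × 40% = €689.60. Traveler owes €1295.60 (running OOP €1295.60).
Claim 2 (€3056): deductible already satisfied, so traveler's share is 40% × €3056 = €1222.40. Traveler pays €1222.40; OOP now €2518.
Claim 3 (€924): 40% coinsurance on €924 = €369.60. Cost to traveler: €369.60. OOP to date €2887.60.
Claim 4 (€3204): deductible already satisfied, so traveler's share is 40% × €3204 = €1281.60. Adding that to €2887.60 gives €4169.20, past the €3300 cap; traveler pays only €3300 − €2887.60 = €412.40.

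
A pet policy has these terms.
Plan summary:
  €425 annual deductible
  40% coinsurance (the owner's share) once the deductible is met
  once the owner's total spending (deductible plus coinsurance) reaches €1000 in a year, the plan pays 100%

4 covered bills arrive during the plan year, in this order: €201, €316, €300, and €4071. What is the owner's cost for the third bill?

€120

Bill 1, €201: all of it applies to the deductible. Owner pays €201; OOP now €201.
Bill 2, €316: deductible takes €224, €92 remains; 40% of €92 = €36.80. Cost to owner: €260.80. OOP to date €461.80.
Bill 3, €300: deductible met; 40% of €300 = €120. Cost to owner: €120. OOP to date €581.80.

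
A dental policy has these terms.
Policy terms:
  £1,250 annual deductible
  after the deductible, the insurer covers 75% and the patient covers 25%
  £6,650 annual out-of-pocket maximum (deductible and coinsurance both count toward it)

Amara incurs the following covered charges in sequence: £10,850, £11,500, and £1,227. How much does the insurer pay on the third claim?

Claim 1 — £10,850: £1,250 finishes the deductible; £9,600 goes to coinsurance; patient's 25% is £2,400. Patient pays £3,650; OOP now £3,650. Plan pays £10,850 − £3,650 = £7,200.
Claim 2 — £11,500: deductible already satisfied, so patient's share is 25% × £11,500 = £2,875. Patient owes £2,875 (running OOP £6,525). Plan pays £11,500 − £2,875 = £8,625.
Claim 3 — £1,227: deductible met; 25% of £1,227 = £306.75. Adding that to £6,525 gives £6,831.75, past the £6,650 cap; patient pays only £6,650 − £6,525 = £125. Plan pays £1,227 − £125 = £1,102.

£1,102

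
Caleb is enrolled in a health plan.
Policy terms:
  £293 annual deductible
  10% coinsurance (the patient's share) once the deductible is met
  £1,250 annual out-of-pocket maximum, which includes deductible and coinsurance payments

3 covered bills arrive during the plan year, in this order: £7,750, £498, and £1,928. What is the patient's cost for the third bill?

£161.50

#1 (£7,750): £293 to deductible, leaving £7,457; 10% of £7,457 = £745.70. Cost to patient: £1,038.70. OOP to date £1,038.70.
#2 (£498): deductible already satisfied, so patient's share is 10% × £498 = £49.80. Patient owes £49.80 (running OOP £1,088.50).
#3 (£1,928): 10% coinsurance on £1,928 = £192.80. That would push OOP to £1,281.30, over the £1,250 cap, so patient pays £1,250 − £1,088.50 = £161.50.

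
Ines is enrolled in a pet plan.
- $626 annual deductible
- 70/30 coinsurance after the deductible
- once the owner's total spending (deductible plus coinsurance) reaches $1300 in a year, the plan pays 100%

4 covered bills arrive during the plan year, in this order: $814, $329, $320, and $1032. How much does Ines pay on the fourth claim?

$309.60

Claim 1 ($814): deductible takes $626, $188 remains; coinsurance $188 × 30% = $56.40. Owner pays $682.40; OOP now $682.40.
Claim 2 ($329): deductible already satisfied, so owner's share is 30% × $329 = $98.70. Owner owes $98.70 (running OOP $781.10).
Claim 3 ($320): deductible met; 30% of $320 = $96. Cost to owner: $96. OOP to date $877.10.
Claim 4 ($1032): deductible already satisfied, so owner's share is 30% × $1032 = $309.60. Owner owes $309.60 (running OOP $1186.70).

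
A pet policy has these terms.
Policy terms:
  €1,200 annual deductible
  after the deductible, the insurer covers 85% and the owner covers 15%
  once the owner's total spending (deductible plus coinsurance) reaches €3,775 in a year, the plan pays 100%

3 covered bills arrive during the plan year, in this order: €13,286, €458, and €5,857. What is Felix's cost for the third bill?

€693.40

#1 (€13,286): €1,200 finishes the deductible; €12,086 goes to coinsurance; owner's 15% is €1,812.90. Cost to owner: €3,012.90. OOP to date €3,012.90.
#2 (€458): deductible met; 15% of €458 = €68.70. Owner owes €68.70 (running OOP €3,081.60).
#3 (€5,857): deductible met; 15% of €5,857 = €878.55. That would push OOP to €3,960.15, over the €3,775 cap, so owner pays €3,775 − €3,081.60 = €693.40.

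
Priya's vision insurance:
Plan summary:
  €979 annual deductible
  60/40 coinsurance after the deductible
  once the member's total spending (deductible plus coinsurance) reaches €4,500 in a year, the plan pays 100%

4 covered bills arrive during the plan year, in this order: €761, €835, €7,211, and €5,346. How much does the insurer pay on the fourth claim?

Claim 1 (€761): entire amount goes to the deductible. Cost to member: €761. OOP to date €761. Insurer: €761 − €761 = €0.
Claim 2 (€835): €218 finishes the deductible; €617 goes to coinsurance; member's 40% is €246.80. Cost to member: €464.80. OOP to date €1,225.80. Insurer: €835 − €464.80 = €370.20.
Claim 3 (€7,211): 40% coinsurance on €7,211 = €2,884.40. Member owes €2,884.40 (running OOP €4,110.20). Insurer: €7,211 − €2,884.40 = €4,326.60.
Claim 4 (€5,346): deductible met; 40% of €5,346 = €2,138.40. That would push OOP to €6,248.60, over the €4,500 cap, so member pays €4,500 − €4,110.20 = €389.80. Plan pays €5,346 − €389.80 = €4,956.20.

€4,956.20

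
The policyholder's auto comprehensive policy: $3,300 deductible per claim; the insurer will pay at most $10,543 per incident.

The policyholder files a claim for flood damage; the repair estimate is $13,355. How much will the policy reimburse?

$10,055

Subtract the deductible: $13,355 − $3,300 = $10,055.
$10,055 is within the $10,543 limit, so the insurer pays $10,055.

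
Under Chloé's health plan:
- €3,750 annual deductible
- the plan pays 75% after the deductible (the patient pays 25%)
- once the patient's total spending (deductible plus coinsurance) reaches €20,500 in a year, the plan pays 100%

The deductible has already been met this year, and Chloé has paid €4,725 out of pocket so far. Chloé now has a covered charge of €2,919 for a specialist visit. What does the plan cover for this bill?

The deductible is already satisfied, so the full bill goes to coinsurance.
25% of €2,919 = €729.75 falls to the patient.
Total out-of-pocket so far would be €4,725 + €729.75 = €5,454.75, below the €20,500 cap — no reduction.
The insurer covers the remainder: €2,919 − €729.75 = €2,189.25.

€2,189.25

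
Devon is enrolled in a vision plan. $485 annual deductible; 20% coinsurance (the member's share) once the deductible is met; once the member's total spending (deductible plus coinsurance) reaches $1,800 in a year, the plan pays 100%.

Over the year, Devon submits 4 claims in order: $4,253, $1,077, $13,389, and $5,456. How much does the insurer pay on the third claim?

$13,043

Claim 1 ($4,253): deductible takes $485, $3,768 remains; member's 20% is $753.60. Member pays $1,238.60; OOP now $1,238.60. Plan pays $4,253 − $1,238.60 = $3,014.40.
Claim 2 ($1,077): 20% coinsurance on $1,077 = $215.40. Member owes $215.40 (running OOP $1,454). Insurer: $1,077 − $215.40 = $861.60.
Claim 3 ($13,389): 20% coinsurance on $13,389 = $2,677.80. That would push OOP to $4,131.80, over the $1,800 cap, so member pays $1,800 − $1,454 = $346. Plan pays $13,389 − $346 = $13,043.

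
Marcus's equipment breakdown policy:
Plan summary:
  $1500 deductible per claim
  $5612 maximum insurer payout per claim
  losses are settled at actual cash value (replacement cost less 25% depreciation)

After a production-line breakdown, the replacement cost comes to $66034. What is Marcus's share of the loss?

$60422

Depreciate 25%: the covered value is $66034 × 0.75 = $49525.50.
Less the $1500 deductible: $49525.50 − $1500 = $48025.50.
Since $48025.50 > $5612, the payout is capped at $5612.
Business owner's share is the uncovered remainder: $66034 − $5612 = $60422.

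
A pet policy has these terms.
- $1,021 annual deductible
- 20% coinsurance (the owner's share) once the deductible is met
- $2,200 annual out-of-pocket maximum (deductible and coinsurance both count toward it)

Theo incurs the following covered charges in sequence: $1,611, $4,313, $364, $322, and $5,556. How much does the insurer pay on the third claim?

$291.20

Claim 1 ($1,611): $1,021 to deductible, leaving $590; coinsurance $590 × 20% = $118. Owner owes $1,139 (running OOP $1,139). Insurer: $1,611 − $1,139 = $472.
Claim 2 ($4,313): deductible already satisfied, so owner's share is 20% × $4,313 = $862.60. Owner pays $862.60; OOP now $2,001.60. Plan pays $4,313 − $862.60 = $3,450.40.
Claim 3 ($364): deductible already satisfied, so owner's share is 20% × $364 = $72.80. Owner pays $72.80; OOP now $2,074.40. Insurer: $364 − $72.80 = $291.20.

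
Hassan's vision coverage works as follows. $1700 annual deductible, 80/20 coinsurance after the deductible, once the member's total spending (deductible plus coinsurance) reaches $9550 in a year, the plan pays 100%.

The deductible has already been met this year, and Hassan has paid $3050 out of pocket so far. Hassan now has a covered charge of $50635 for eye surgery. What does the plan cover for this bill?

$44135

With the deductible met, the entire $50635 is subject to coinsurance.
Member's 20% share of $50635 is $10127.
Year-to-date out-of-pocket would reach $3050 + $10127 = $13177, above the $9550 maximum, so the member pays only $9550 − $3050 = $6500.
The plan picks up $50635 − $6500 = $44135.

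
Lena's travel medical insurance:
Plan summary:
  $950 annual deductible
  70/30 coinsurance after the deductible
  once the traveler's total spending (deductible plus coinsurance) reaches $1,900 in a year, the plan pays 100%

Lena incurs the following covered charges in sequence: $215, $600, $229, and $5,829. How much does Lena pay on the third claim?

$163.20

Claim 1 — $215: fully absorbed by the deductible. Traveler owes $215 (running OOP $215).
Claim 2 — $600: all of it applies to the deductible. Cost to traveler: $600. OOP to date $815.
Claim 3 — $229: deductible takes $135, $94 remains; 30% of $94 = $28.20. Traveler pays $163.20; OOP now $978.20.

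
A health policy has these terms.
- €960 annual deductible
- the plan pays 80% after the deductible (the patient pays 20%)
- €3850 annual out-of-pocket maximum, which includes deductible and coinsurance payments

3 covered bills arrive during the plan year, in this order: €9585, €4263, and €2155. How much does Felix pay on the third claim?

€312.40

Claim 1 — €9585: €960 to deductible, leaving €8625; patient's 20% is €1725. Patient owes €2685 (running OOP €2685).
Claim 2 — €4263: deductible already satisfied, so patient's share is 20% × €4263 = €852.60. Cost to patient: €852.60. OOP to date €3537.60.
Claim 3 — €2155: 20% coinsurance on €2155 = €431. OOP would hit €3968.60 > €3850, so the cap limits the patient to €3850 − €3537.60 = €312.40.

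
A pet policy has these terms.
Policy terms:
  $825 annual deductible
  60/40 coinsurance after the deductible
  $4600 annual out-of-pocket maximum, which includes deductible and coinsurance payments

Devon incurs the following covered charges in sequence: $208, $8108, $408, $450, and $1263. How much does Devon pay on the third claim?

$163.20

#1 ($208): fully absorbed by the deductible. Owner owes $208 (running OOP $208).
#2 ($8108): deductible takes $617, $7491 remains; 40% of $7491 = $2996.40. Owner owes $3613.40 (running OOP $3821.40).
#3 ($408): deductible already satisfied, so owner's share is 40% × $408 = $163.20. Cost to owner: $163.20. OOP to date $3984.60.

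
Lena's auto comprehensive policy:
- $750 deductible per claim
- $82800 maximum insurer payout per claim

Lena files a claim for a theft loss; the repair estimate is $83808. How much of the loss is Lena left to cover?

$1008

After the deductible, $83808 − $750 = $83058 remains.
Since $83058 > $82800, the payout is capped at $82800.
The policyholder bears the rest of the original loss: $83808 − $82800 = $1008.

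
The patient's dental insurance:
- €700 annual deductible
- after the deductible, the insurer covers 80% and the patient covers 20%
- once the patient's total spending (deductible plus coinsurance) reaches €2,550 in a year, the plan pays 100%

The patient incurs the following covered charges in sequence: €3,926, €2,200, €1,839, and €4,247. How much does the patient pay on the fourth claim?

Claim 1 (€3,926): €700 finishes the deductible; €3,226 goes to coinsurance; coinsurance €3,226 × 20% = €645.20. Patient owes €1,345.20 (running OOP €1,345.20).
Claim 2 (€2,200): 20% coinsurance on €2,200 = €440. Cost to patient: €440. OOP to date €1,785.20.
Claim 3 (€1,839): 20% coinsurance on €1,839 = €367.80. Patient owes €367.80 (running OOP €2,153).
Claim 4 (€4,247): 20% coinsurance on €4,247 = €849.40. OOP would hit €3,002.40 > €2,550, so the cap limits the patient to €2,550 − €2,153 = €397.

€397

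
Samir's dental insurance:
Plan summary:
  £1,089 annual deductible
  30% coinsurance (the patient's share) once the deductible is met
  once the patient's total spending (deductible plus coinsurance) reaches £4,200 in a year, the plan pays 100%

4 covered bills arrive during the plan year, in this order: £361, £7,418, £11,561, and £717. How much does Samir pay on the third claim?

Claim 1 (£361): all of it applies to the deductible. Patient pays £361; OOP now £361.
Claim 2 (£7,418): £728 to deductible, leaving £6,690; coinsurance £6,690 × 30% = £2,007. Cost to patient: £2,735. OOP to date £3,096.
Claim 3 (£11,561): deductible met; 30% of £11,561 = £3,468.30. OOP would hit £6,564.30 > £4,200, so the cap limits the patient to £4,200 − £3,096 = £1,104.

£1,104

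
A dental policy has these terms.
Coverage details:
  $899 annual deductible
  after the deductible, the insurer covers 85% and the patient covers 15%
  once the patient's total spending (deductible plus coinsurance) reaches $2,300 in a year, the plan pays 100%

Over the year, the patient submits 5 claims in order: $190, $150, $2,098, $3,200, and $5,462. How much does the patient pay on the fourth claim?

Claim 1 ($190): entire amount goes to the deductible. Cost to patient: $190. OOP to date $190.
Claim 2 ($150): entire amount goes to the deductible. Patient owes $150 (running OOP $340).
Claim 3 ($2,098): deductible takes $559, $1,539 remains; patient's 15% is $230.85. Patient pays $789.85; OOP now $1,129.85.
Claim 4 ($3,200): 15% coinsurance on $3,200 = $480. Patient pays $480; OOP now $1,609.85.

$480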